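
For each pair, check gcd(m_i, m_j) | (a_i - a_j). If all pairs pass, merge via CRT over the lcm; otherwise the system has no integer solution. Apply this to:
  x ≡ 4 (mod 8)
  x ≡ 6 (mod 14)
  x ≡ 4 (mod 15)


Moduli 8, 14, 15 are not pairwise coprime, so CRT works modulo lcm(m_i) when all pairwise compatibility conditions hold.
Pairwise compatibility: gcd(m_i, m_j) must divide a_i - a_j for every pair.
Merge one congruence at a time:
  Start: x ≡ 4 (mod 8).
  Combine with x ≡ 6 (mod 14): gcd(8, 14) = 2; 6 - 4 = 2, which IS divisible by 2, so compatible.
    Write x = 4 + 8·t and substitute into x ≡ 6 (mod 14): 8·t ≡ 6 − 4 = 2 (mod 14).
    Divide the congruence (and modulus) by g = 2: 4·t ≡ 1 (mod 7).
    The inverse of 4 mod 7 is 2 (since 4·2 = 8 = 1·7 + 1), so t ≡ 2·1 = 2 ≡ 2 (mod 7).
    Then x = 4 + 8·2 = 20, valid modulo lcm(8, 14) = 56: x ≡ 20 (mod 56).
  Combine with x ≡ 4 (mod 15): gcd(56, 15) = 1; 4 - 20 = -16, which IS divisible by 1, so compatible.
    Write x = 20 + 56·t and substitute into x ≡ 4 (mod 15): 56·t ≡ 4 − 20 = -16 (mod 15).
    Reduce coefficients mod 15: 11·t ≡ 14 (mod 15).
    The inverse of 11 mod 15 is 11 (since 11·11 = 121 = 8·15 + 1), so t ≡ 11·14 = 154 ≡ 4 (mod 15).
    Then x = 20 + 56·4 = 244, valid modulo lcm(56, 15) = 840: x ≡ 244 (mod 840).
Verify: 244 mod 8 = 4, 244 mod 14 = 6, 244 mod 15 = 4.

x ≡ 244 (mod 840).


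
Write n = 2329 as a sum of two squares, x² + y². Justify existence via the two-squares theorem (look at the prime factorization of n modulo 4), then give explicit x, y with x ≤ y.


Step 1: Factor n = 2329 = 17 · 137.
Step 2: Check the mod-4 condition on each prime factor: 17 ≡ 1 (mod 4), exponent 1; 137 ≡ 1 (mod 4), exponent 1.
All primes ≡ 3 (mod 4) appear to even exponent (or don't appear), so by the two-squares theorem n IS expressible as a sum of two squares.
Step 3: Build a representation. Here n = 17 · 137 is a product of primes ≡ 1 (mod 4). Each prime p ≡ 1 (mod 4) is itself a sum of two squares; find a² by testing p − a² for a perfect square:
  17: 17 − 1² = 16 = 4² ⇒ 17 = 1² + 4².
  137: 137 − 1² = 136, 137 − 2² = 133, 137 − 3² = 128, 137 − 4² = 121 = 11² ⇒ 137 = 4² + 11².
  Combine using the Brahmagupta–Fibonacci identity (a² + b²)(c² + d²) = (ac − bd)² + (ad + bc)² = (ac + bd)² + (ad − bc)²:
  17 · 137 = 2329: from (1² + 4²)(4² + 11²), take (1·4 − 4·11, 1·11 + 4·4) = (4 − 44, 11 + 16) = (-40, 27); dropping signs (only squares matter) gives (40, 27); check 40² + 27² = 1600 + 729 = 2329 ✓.
Step 4: Order so x ≤ y and verify: 27² + 40² = 729 + 1600 = 2329 = n. ✓

n = 2329 = 27² + 40² (one valid representation with x ≤ y).


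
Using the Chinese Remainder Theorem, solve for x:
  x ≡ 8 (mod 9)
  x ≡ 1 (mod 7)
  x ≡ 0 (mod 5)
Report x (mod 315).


Moduli 9, 7, 5 are pairwise coprime; by CRT there is a unique solution modulo M = 9 · 7 · 5 = 315.
Solve pairwise, accumulating the modulus:
  Start with x ≡ 8 (mod 9).
  Combine with x ≡ 1 (mod 7): since gcd(9, 7) = 1, we get a unique residue mod 63.
    Write x = 8 + 9·t and substitute into x ≡ 1 (mod 7): 9·t ≡ 1 − 8 = -7 (mod 7).
    Reduce coefficients mod 7: 2·t ≡ 0 (mod 7).
    The inverse of 2 mod 7 is 4 (since 2·4 = 8 = 1·7 + 1), so t ≡ 4·0 = 0 ≡ 0 (mod 7).
    Then x = 8 + 9·0 = 8, valid modulo lcm(9, 7) = 63: x ≡ 8 (mod 63).
  Combine with x ≡ 0 (mod 5): since gcd(63, 5) = 1, we get a unique residue mod 315.
    Write x = 8 + 63·t and substitute into x ≡ 0 (mod 5): 63·t ≡ 0 − 8 = -8 (mod 5).
    Reduce coefficients mod 5: 3·t ≡ 2 (mod 5).
    The inverse of 3 mod 5 is 2 (since 3·2 = 6 = 1·5 + 1), so t ≡ 2·2 = 4 ≡ 4 (mod 5).
    Then x = 8 + 63·4 = 260, valid modulo lcm(63, 5) = 315: x ≡ 260 (mod 315).
Verify: 260 mod 9 = 8 ✓, 260 mod 7 = 1 ✓, 260 mod 5 = 0 ✓.

x ≡ 260 (mod 315).


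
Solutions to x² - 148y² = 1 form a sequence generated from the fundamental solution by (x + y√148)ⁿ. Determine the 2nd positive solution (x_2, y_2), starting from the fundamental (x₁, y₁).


Step 1: Find the fundamental solution (x₁, y₁) of x² - 148y² = 1.
  Expand √148 as a continued fraction. a₀ = ⌊√148⌋ = 12; iterate m_{k+1} = d_k·a_k − m_k, d_{k+1} = (148 − m_{k+1}²)/d_k, a_{k+1} = ⌊(a₀ + m_{k+1})/d_{k+1}⌋ (starting m₀ = 0, d₀ = 1), with convergents p_k = a_k·p_{k-1} + p_{k-2}, q_k = a_k·q_{k-1} + q_{k-2} (p₋₁ = 1, q₋₁ = 0):
  k = 0: a₀ = 12; p₀/q₀ = 12/1; p₀² − 148·q₀² = 144 − 148 = -4.
  k = 1: m = 12, d = 4, a = ⌊(12 + 12)/4⌋ = 6; p/q = (6·12 + 1)/(6·1 + 0) = 73/6; p² − 148·q² = 5329 − 5328 = 1.
  The first convergent with p² − 148·q² = 1 gives the fundamental solution (x₁, y₁) = (73, 6).
Step 2: Apply the recurrence (x_{n+1}, y_{n+1}) = (x₁x_n + 148y₁y_n, x₁y_n + y₁x_n) repeatedly.
  From (x_1, y_1) = (73, 6): x_2 = 73·73 + 148·6·6 = 10657; y_2 = 73·6 + 6·73 = 876.
Step 3: Verify x_2² - 148·y_2² = 113571649 - 113571648 = 1 (should be 1). ✓

(x_1, y_1) = (73, 6); (x_2, y_2) = (10657, 876).


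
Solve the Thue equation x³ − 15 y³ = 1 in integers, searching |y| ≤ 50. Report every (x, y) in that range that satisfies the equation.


The equation is x³ - 15y³ = 1. For fixed y, x³ = 15·y³ + 1, so a solution requires the RHS to be a perfect cube.
Strategy: iterate y from -50 to 50, compute RHS = 15·y³ + 1, and check whether it is a (positive or negative) perfect cube.
Check small values of y:
  y = 0: RHS = 1 = (1)³ ⇒ x = 1 works.
  y = 1: RHS = 16 is not a perfect cube.
  y = -1: RHS = -14 is not a perfect cube.
  y = 2: RHS = 121 is not a perfect cube.
  y = -2: RHS = -119 is not a perfect cube.
  y = 3: RHS = 406 is not a perfect cube.
  y = -3: RHS = -404 is not a perfect cube.
Continuing the search up to |y| = 50 finds no further solutions beyond those listed.
Collected solutions: (1, 0).

Solutions (with |y| ≤ 50): (1, 0).


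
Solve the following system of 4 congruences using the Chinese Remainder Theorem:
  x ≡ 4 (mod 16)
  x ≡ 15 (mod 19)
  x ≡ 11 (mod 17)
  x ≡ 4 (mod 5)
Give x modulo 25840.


Product of moduli M = 16 · 19 · 17 · 5 = 25840.
Merge one congruence at a time:
  Start: x ≡ 4 (mod 16).
  Combine with x ≡ 15 (mod 19); new modulus lcm = 304.
    Write x = 4 + 16·t and substitute into x ≡ 15 (mod 19): 16·t ≡ 15 − 4 = 11 (mod 19).
    The inverse of 16 mod 19 is 6 (since 16·6 = 96 = 5·19 + 1), so t ≡ 6·11 = 66 ≡ 9 (mod 19).
    Then x = 4 + 16·9 = 148, valid modulo lcm(16, 19) = 304: x ≡ 148 (mod 304).
  Combine with x ≡ 11 (mod 17); new modulus lcm = 5168.
    Write x = 148 + 304·t and substitute into x ≡ 11 (mod 17): 304·t ≡ 11 − 148 = -137 (mod 17).
    Reduce coefficients mod 17: 15·t ≡ 16 (mod 17).
    The inverse of 15 mod 17 is 8 (since 15·8 = 120 = 7·17 + 1), so t ≡ 8·16 = 128 ≡ 9 (mod 17).
    Then x = 148 + 304·9 = 2884, valid modulo lcm(304, 17) = 5168: x ≡ 2884 (mod 5168).
  Combine with x ≡ 4 (mod 5); new modulus lcm = 25840.
    Write x = 2884 + 5168·t and substitute into x ≡ 4 (mod 5): 5168·t ≡ 4 − 2884 = -2880 (mod 5).
    Reduce coefficients mod 5: 3·t ≡ 0 (mod 5).
    The inverse of 3 mod 5 is 2 (since 3·2 = 6 = 1·5 + 1), so t ≡ 2·0 = 0 ≡ 0 (mod 5).
    Then x = 2884 + 5168·0 = 2884, valid modulo lcm(5168, 5) = 25840: x ≡ 2884 (mod 25840).
Verify against each original: 2884 mod 16 = 4, 2884 mod 19 = 15, 2884 mod 17 = 11, 2884 mod 5 = 4.

x ≡ 2884 (mod 25840).


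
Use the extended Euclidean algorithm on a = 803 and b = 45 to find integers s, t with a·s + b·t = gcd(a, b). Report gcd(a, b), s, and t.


Euclidean algorithm on (803, 45) — divide until remainder is 0:
  803 = 17 · 45 + 38
  45 = 1 · 38 + 7
  38 = 5 · 7 + 3
  7 = 2 · 3 + 1
  3 = 3 · 1 + 0
gcd(803, 45) = 1.
Track Bezout coefficients alongside the remainders: start with r₀ = 803 = a·1 + b·0 (s = 1, t = 0) and r₁ = 45 = a·0 + b·1 (s = 0, t = 1); each new remainder r_{k+1} = r_{k-1} − q_k·r_k inherits s_{k+1} = s_{k-1} − q_k·s_k, t_{k+1} = t_{k-1} − q_k·t_k, so r_k = a·s_k + b·t_k at every step:
  q = 17: r = 38, s = 1 − 17·0 = 1, t = 0 − 17·1 = -17  (check: 803·1 + 45·(-17) = 38)
  q = 1: r = 7, s = 0 − 1·1 = -1, t = 1 − 1·(-17) = 18  (check: 803·(-1) + 45·18 = 7)
  q = 5: r = 3, s = 1 − 5·(-1) = 6, t = -17 − 5·18 = -107  (check: 803·6 + 45·(-107) = 3)
  q = 2: r = 1, s = -1 − 2·6 = -13, t = 18 − 2·(-107) = 232  (check: 803·(-13) + 45·232 = 1)
The row with r = 1 (the gcd) gives the Bezout coefficients s = -13, t = 232.
Result: 803 · (-13) + 45 · (232) = 1.

gcd(803, 45) = 1; s = -13, t = 232 (check: 803·(-13) + 45·232 = 1).


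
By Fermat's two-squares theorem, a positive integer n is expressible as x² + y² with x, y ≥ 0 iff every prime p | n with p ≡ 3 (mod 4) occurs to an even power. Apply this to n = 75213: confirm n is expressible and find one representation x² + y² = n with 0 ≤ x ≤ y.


Step 1: Factor n = 75213 = 3^2 · 61 · 137.
Step 2: Check the mod-4 condition on each prime factor: 3 ≡ 3 (mod 4), exponent 2 (must be even); 61 ≡ 1 (mod 4), exponent 1; 137 ≡ 1 (mod 4), exponent 1.
All primes ≡ 3 (mod 4) appear to even exponent (or don't appear), so by the two-squares theorem n IS expressible as a sum of two squares.
Step 3: Build a representation. Group n = k² · m with k = 3 and m = 61 · 137 = 8357 (a product of primes ≡ 1 (mod 4)); a representation of m scales to one of n via (k·x)² + (k·y)² = k²(x² + y²). Each prime p ≡ 1 (mod 4) is itself a sum of two squares; find a² by testing p − a² for a perfect square:
  61: 61 − 1² = 60, 61 − 2² = 57, 61 − 3² = 52, 61 − 4² = 45, 61 − 5² = 36 = 6² ⇒ 61 = 5² + 6².
  137: 137 − 1² = 136, 137 − 2² = 133, 137 − 3² = 128, 137 − 4² = 121 = 11² ⇒ 137 = 4² + 11².
  Combine using the Brahmagupta–Fibonacci identity (a² + b²)(c² + d²) = (ac − bd)² + (ad + bc)² = (ac + bd)² + (ad − bc)²:
  61 · 137 = 8357: from (5² + 6²)(4² + 11²), take (5·4 − 6·11, 5·11 + 6·4) = (20 − 66, 55 + 24) = (-46, 79); dropping signs (only squares matter) gives (46, 79); check 46² + 79² = 2116 + 6241 = 8357 ✓.
  Scale by k = 3: (3·46, 3·79) = (138, 237).
Step 4: Order so x ≤ y and verify: 138² + 237² = 19044 + 56169 = 75213 = n. ✓

n = 75213 = 138² + 237² (one valid representation with x ≤ y).


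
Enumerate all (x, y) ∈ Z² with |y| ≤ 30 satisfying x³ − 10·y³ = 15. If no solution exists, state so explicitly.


The equation is x³ - 10y³ = 15. For fixed y, x³ = 10·y³ + 15, so a solution requires the RHS to be a perfect cube.
Strategy: iterate y from -30 to 30, compute RHS = 10·y³ + 15, and check whether it is a (positive or negative) perfect cube.
Check small values of y:
  y = 0: RHS = 15 is not a perfect cube.
  y = 1: RHS = 25 is not a perfect cube.
  y = -1: RHS = 5 is not a perfect cube.
  y = 2: RHS = 95 is not a perfect cube.
  y = -2: RHS = -65 is not a perfect cube.
  y = 3: RHS = 285 is not a perfect cube.
  y = -3: RHS = -255 is not a perfect cube.
Continuing the search up to |y| = 30 finds no solutions either.
No (x, y) in the scanned range satisfies the equation.

No integer solutions with |y| ≤ 30.


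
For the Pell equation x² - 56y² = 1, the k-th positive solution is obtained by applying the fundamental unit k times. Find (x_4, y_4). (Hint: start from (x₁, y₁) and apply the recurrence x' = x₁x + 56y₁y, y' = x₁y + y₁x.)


Step 1: Find the fundamental solution (x₁, y₁) of x² - 56y² = 1.
  Expand √56 as a continued fraction. a₀ = ⌊√56⌋ = 7; iterate m_{k+1} = d_k·a_k − m_k, d_{k+1} = (56 − m_{k+1}²)/d_k, a_{k+1} = ⌊(a₀ + m_{k+1})/d_{k+1}⌋ (starting m₀ = 0, d₀ = 1), with convergents p_k = a_k·p_{k-1} + p_{k-2}, q_k = a_k·q_{k-1} + q_{k-2} (p₋₁ = 1, q₋₁ = 0):
  k = 0: a₀ = 7; p₀/q₀ = 7/1; p₀² − 56·q₀² = 49 − 56 = -7.
  k = 1: m = 7, d = 7, a = ⌊(7 + 7)/7⌋ = 2; p/q = (2·7 + 1)/(2·1 + 0) = 15/2; p² − 56·q² = 225 − 224 = 1.
  The first convergent with p² − 56·q² = 1 gives the fundamental solution (x₁, y₁) = (15, 2).
Step 2: Apply the recurrence (x_{n+1}, y_{n+1}) = (x₁x_n + 56y₁y_n, x₁y_n + y₁x_n) repeatedly.
  From (x_1, y_1) = (15, 2): x_2 = 15·15 + 56·2·2 = 449; y_2 = 15·2 + 2·15 = 60.
  From (x_2, y_2) = (449, 60): x_3 = 15·449 + 56·2·60 = 13455; y_3 = 15·60 + 2·449 = 1798.
  From (x_3, y_3) = (13455, 1798): x_4 = 15·13455 + 56·2·1798 = 403201; y_4 = 15·1798 + 2·13455 = 53880.
Step 3: Verify x_4² - 56·y_4² = 162571046401 - 162571046400 = 1 (should be 1). ✓

(x_1, y_1) = (15, 2); (x_4, y_4) = (403201, 53880).


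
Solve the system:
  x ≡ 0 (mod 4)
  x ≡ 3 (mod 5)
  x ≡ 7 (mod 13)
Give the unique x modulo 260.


Moduli 4, 5, 13 are pairwise coprime; by CRT there is a unique solution modulo M = 4 · 5 · 13 = 260.
Solve pairwise, accumulating the modulus:
  Start with x ≡ 0 (mod 4).
  Combine with x ≡ 3 (mod 5): since gcd(4, 5) = 1, we get a unique residue mod 20.
    Write x = 0 + 4·t and substitute into x ≡ 3 (mod 5): 4·t ≡ 3 − 0 = 3 (mod 5).
    The inverse of 4 mod 5 is 4 (since 4·4 = 16 = 3·5 + 1), so t ≡ 4·3 = 12 ≡ 2 (mod 5).
    Then x = 0 + 4·2 = 8, valid modulo lcm(4, 5) = 20: x ≡ 8 (mod 20).
  Combine with x ≡ 7 (mod 13): since gcd(20, 13) = 1, we get a unique residue mod 260.
    Write x = 8 + 20·t and substitute into x ≡ 7 (mod 13): 20·t ≡ 7 − 8 = -1 (mod 13).
    Reduce coefficients mod 13: 7·t ≡ 12 (mod 13).
    The inverse of 7 mod 13 is 2 (since 7·2 = 14 = 1·13 + 1), so t ≡ 2·12 = 24 ≡ 11 (mod 13).
    Then x = 8 + 20·11 = 228, valid modulo lcm(20, 13) = 260: x ≡ 228 (mod 260).
Verify: 228 mod 4 = 0 ✓, 228 mod 5 = 3 ✓, 228 mod 13 = 7 ✓.

x ≡ 228 (mod 260).


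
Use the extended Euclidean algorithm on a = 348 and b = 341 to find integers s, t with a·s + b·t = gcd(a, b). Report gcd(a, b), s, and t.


Euclidean algorithm on (348, 341) — divide until remainder is 0:
  348 = 1 · 341 + 7
  341 = 48 · 7 + 5
  7 = 1 · 5 + 2
  5 = 2 · 2 + 1
  2 = 2 · 1 + 0
gcd(348, 341) = 1.
Track Bezout coefficients alongside the remainders: start with r₀ = 348 = a·1 + b·0 (s = 1, t = 0) and r₁ = 341 = a·0 + b·1 (s = 0, t = 1); each new remainder r_{k+1} = r_{k-1} − q_k·r_k inherits s_{k+1} = s_{k-1} − q_k·s_k, t_{k+1} = t_{k-1} − q_k·t_k, so r_k = a·s_k + b·t_k at every step:
  q = 1: r = 7, s = 1 − 1·0 = 1, t = 0 − 1·1 = -1  (check: 348·1 + 341·(-1) = 7)
  q = 48: r = 5, s = 0 − 48·1 = -48, t = 1 − 48·(-1) = 49  (check: 348·(-48) + 341·49 = 5)
  q = 1: r = 2, s = 1 − 1·(-48) = 49, t = -1 − 1·49 = -50  (check: 348·49 + 341·(-50) = 2)
  q = 2: r = 1, s = -48 − 2·49 = -146, t = 49 − 2·(-50) = 149  (check: 348·(-146) + 341·149 = 1)
The row with r = 1 (the gcd) gives the Bezout coefficients s = -146, t = 149.
Result: 348 · (-146) + 341 · (149) = 1.

gcd(348, 341) = 1; s = -146, t = 149 (check: 348·(-146) + 341·149 = 1).


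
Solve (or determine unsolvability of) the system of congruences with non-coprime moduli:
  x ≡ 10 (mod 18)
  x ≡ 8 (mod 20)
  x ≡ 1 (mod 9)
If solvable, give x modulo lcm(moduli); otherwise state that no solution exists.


Moduli 18, 20, 9 are not pairwise coprime, so CRT works modulo lcm(m_i) when all pairwise compatibility conditions hold.
Pairwise compatibility: gcd(m_i, m_j) must divide a_i - a_j for every pair.
Merge one congruence at a time:
  Start: x ≡ 10 (mod 18).
  Combine with x ≡ 8 (mod 20): gcd(18, 20) = 2; 8 - 10 = -2, which IS divisible by 2, so compatible.
    Write x = 10 + 18·t and substitute into x ≡ 8 (mod 20): 18·t ≡ 8 − 10 = -2 (mod 20).
    Divide the congruence (and modulus) by g = 2: 9·t ≡ -1 (mod 10).
    Reduce coefficients mod 10: 9·t ≡ 9 (mod 10).
    The inverse of 9 mod 10 is 9 (since 9·9 = 81 = 8·10 + 1), so t ≡ 9·9 = 81 ≡ 1 (mod 10).
    Then x = 10 + 18·1 = 28, valid modulo lcm(18, 20) = 180: x ≡ 28 (mod 180).
  Combine with x ≡ 1 (mod 9): gcd(180, 9) = 9; 1 - 28 = -27, which IS divisible by 9, so compatible.
    Write x = 28 + 180·t and substitute into x ≡ 1 (mod 9): 180·t ≡ 1 − 28 = -27 (mod 9).
    Divide the congruence (and modulus) by g = 9: 20·t ≡ -3 (mod 1).
    Modulo 1 every t works; take t = 0.
    Then x = 28 + 180·0 = 28, valid modulo lcm(180, 9) = 180: x ≡ 28 (mod 180).
Verify: 28 mod 18 = 10, 28 mod 20 = 8, 28 mod 9 = 1.

x ≡ 28 (mod 180).


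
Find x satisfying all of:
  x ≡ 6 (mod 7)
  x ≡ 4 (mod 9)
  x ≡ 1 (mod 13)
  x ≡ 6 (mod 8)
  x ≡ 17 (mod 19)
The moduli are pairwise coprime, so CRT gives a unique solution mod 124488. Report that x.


Product of moduli M = 7 · 9 · 13 · 8 · 19 = 124488.
Merge one congruence at a time:
  Start: x ≡ 6 (mod 7).
  Combine with x ≡ 4 (mod 9); new modulus lcm = 63.
    Write x = 6 + 7·t and substitute into x ≡ 4 (mod 9): 7·t ≡ 4 − 6 = -2 (mod 9).
    Reduce coefficients mod 9: 7·t ≡ 7 (mod 9).
    The inverse of 7 mod 9 is 4 (since 7·4 = 28 = 3·9 + 1), so t ≡ 4·7 = 28 ≡ 1 (mod 9).
    Then x = 6 + 7·1 = 13, valid modulo lcm(7, 9) = 63: x ≡ 13 (mod 63).
  Combine with x ≡ 1 (mod 13); new modulus lcm = 819.
    Write x = 13 + 63·t and substitute into x ≡ 1 (mod 13): 63·t ≡ 1 − 13 = -12 (mod 13).
    Reduce coefficients mod 13: 11·t ≡ 1 (mod 13).
    The inverse of 11 mod 13 is 6 (since 11·6 = 66 = 5·13 + 1), so t ≡ 6·1 = 6 ≡ 6 (mod 13).
    Then x = 13 + 63·6 = 391, valid modulo lcm(63, 13) = 819: x ≡ 391 (mod 819).
  Combine with x ≡ 6 (mod 8); new modulus lcm = 6552.
    Write x = 391 + 819·t and substitute into x ≡ 6 (mod 8): 819·t ≡ 6 − 391 = -385 (mod 8).
    Reduce coefficients mod 8: 3·t ≡ 7 (mod 8).
    The inverse of 3 mod 8 is 3 (since 3·3 = 9 = 1·8 + 1), so t ≡ 3·7 = 21 ≡ 5 (mod 8).
    Then x = 391 + 819·5 = 4486, valid modulo lcm(819, 8) = 6552: x ≡ 4486 (mod 6552).
  Combine with x ≡ 17 (mod 19); new modulus lcm = 124488.
    Write x = 4486 + 6552·t and substitute into x ≡ 17 (mod 19): 6552·t ≡ 17 − 4486 = -4469 (mod 19).
    Reduce coefficients mod 19: 16·t ≡ 15 (mod 19).
    The inverse of 16 mod 19 is 6 (since 16·6 = 96 = 5·19 + 1), so t ≡ 6·15 = 90 ≡ 14 (mod 19).
    Then x = 4486 + 6552·14 = 96214, valid modulo lcm(6552, 19) = 124488: x ≡ 96214 (mod 124488).
Verify against each original: 96214 mod 7 = 6, 96214 mod 9 = 4, 96214 mod 13 = 1, 96214 mod 8 = 6, 96214 mod 19 = 17.

x ≡ 96214 (mod 124488).


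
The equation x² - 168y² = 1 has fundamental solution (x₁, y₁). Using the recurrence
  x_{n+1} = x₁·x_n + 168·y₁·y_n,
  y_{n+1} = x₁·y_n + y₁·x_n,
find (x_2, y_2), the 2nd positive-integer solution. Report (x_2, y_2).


Step 1: Find the fundamental solution (x₁, y₁) of x² - 168y² = 1.
  Expand √168 as a continued fraction. a₀ = ⌊√168⌋ = 12; iterate m_{k+1} = d_k·a_k − m_k, d_{k+1} = (168 − m_{k+1}²)/d_k, a_{k+1} = ⌊(a₀ + m_{k+1})/d_{k+1}⌋ (starting m₀ = 0, d₀ = 1), with convergents p_k = a_k·p_{k-1} + p_{k-2}, q_k = a_k·q_{k-1} + q_{k-2} (p₋₁ = 1, q₋₁ = 0):
  k = 0: a₀ = 12; p₀/q₀ = 12/1; p₀² − 168·q₀² = 144 − 168 = -24.
  k = 1: m = 12, d = 24, a = ⌊(12 + 12)/24⌋ = 1; p/q = (1·12 + 1)/(1·1 + 0) = 13/1; p² − 168·q² = 169 − 168 = 1.
  The first convergent with p² − 168·q² = 1 gives the fundamental solution (x₁, y₁) = (13, 1).
Step 2: Apply the recurrence (x_{n+1}, y_{n+1}) = (x₁x_n + 168y₁y_n, x₁y_n + y₁x_n) repeatedly.
  From (x_1, y_1) = (13, 1): x_2 = 13·13 + 168·1·1 = 337; y_2 = 13·1 + 1·13 = 26.
Step 3: Verify x_2² - 168·y_2² = 113569 - 113568 = 1 (should be 1). ✓

(x_1, y_1) = (13, 1); (x_2, y_2) = (337, 26).


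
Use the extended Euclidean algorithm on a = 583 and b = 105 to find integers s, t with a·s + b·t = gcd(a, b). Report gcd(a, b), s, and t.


Euclidean algorithm on (583, 105) — divide until remainder is 0:
  583 = 5 · 105 + 58
  105 = 1 · 58 + 47
  58 = 1 · 47 + 11
  47 = 4 · 11 + 3
  11 = 3 · 3 + 2
  3 = 1 · 2 + 1
  2 = 2 · 1 + 0
gcd(583, 105) = 1.
Track Bezout coefficients alongside the remainders: start with r₀ = 583 = a·1 + b·0 (s = 1, t = 0) and r₁ = 105 = a·0 + b·1 (s = 0, t = 1); each new remainder r_{k+1} = r_{k-1} − q_k·r_k inherits s_{k+1} = s_{k-1} − q_k·s_k, t_{k+1} = t_{k-1} − q_k·t_k, so r_k = a·s_k + b·t_k at every step:
  q = 5: r = 58, s = 1 − 5·0 = 1, t = 0 − 5·1 = -5  (check: 583·1 + 105·(-5) = 58)
  q = 1: r = 47, s = 0 − 1·1 = -1, t = 1 − 1·(-5) = 6  (check: 583·(-1) + 105·6 = 47)
  q = 1: r = 11, s = 1 − 1·(-1) = 2, t = -5 − 1·6 = -11  (check: 583·2 + 105·(-11) = 11)
  q = 4: r = 3, s = -1 − 4·2 = -9, t = 6 − 4·(-11) = 50  (check: 583·(-9) + 105·50 = 3)
  q = 3: r = 2, s = 2 − 3·(-9) = 29, t = -11 − 3·50 = -161  (check: 583·29 + 105·(-161) = 2)
  q = 1: r = 1, s = -9 − 1·29 = -38, t = 50 − 1·(-161) = 211  (check: 583·(-38) + 105·211 = 1)
The row with r = 1 (the gcd) gives the Bezout coefficients s = -38, t = 211.
Result: 583 · (-38) + 105 · (211) = 1.

gcd(583, 105) = 1; s = -38, t = 211 (check: 583·(-38) + 105·211 = 1).


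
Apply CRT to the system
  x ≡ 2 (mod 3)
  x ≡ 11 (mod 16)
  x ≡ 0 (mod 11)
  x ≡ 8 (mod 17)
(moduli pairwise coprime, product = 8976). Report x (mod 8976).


Product of moduli M = 3 · 16 · 11 · 17 = 8976.
Merge one congruence at a time:
  Start: x ≡ 2 (mod 3).
  Combine with x ≡ 11 (mod 16); new modulus lcm = 48.
    Write x = 2 + 3·t and substitute into x ≡ 11 (mod 16): 3·t ≡ 11 − 2 = 9 (mod 16).
    The inverse of 3 mod 16 is 11 (since 3·11 = 33 = 2·16 + 1), so t ≡ 11·9 = 99 ≡ 3 (mod 16).
    Then x = 2 + 3·3 = 11, valid modulo lcm(3, 16) = 48: x ≡ 11 (mod 48).
  Combine with x ≡ 0 (mod 11); new modulus lcm = 528.
    Write x = 11 + 48·t and substitute into x ≡ 0 (mod 11): 48·t ≡ 0 − 11 = -11 (mod 11).
    Reduce coefficients mod 11: 4·t ≡ 0 (mod 11).
    The inverse of 4 mod 11 is 3 (since 4·3 = 12 = 1·11 + 1), so t ≡ 3·0 = 0 ≡ 0 (mod 11).
    Then x = 11 + 48·0 = 11, valid modulo lcm(48, 11) = 528: x ≡ 11 (mod 528).
  Combine with x ≡ 8 (mod 17); new modulus lcm = 8976.
    Write x = 11 + 528·t and substitute into x ≡ 8 (mod 17): 528·t ≡ 8 − 11 = -3 (mod 17).
    Reduce coefficients mod 17: 1·t ≡ 14 (mod 17).
    So t ≡ 14 (mod 17).
    Then x = 11 + 528·14 = 7403, valid modulo lcm(528, 17) = 8976: x ≡ 7403 (mod 8976).
Verify against each original: 7403 mod 3 = 2, 7403 mod 16 = 11, 7403 mod 11 = 0, 7403 mod 17 = 8.

x ≡ 7403 (mod 8976).


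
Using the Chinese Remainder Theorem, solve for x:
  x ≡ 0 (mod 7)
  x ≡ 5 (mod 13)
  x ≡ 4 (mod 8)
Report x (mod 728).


Moduli 7, 13, 8 are pairwise coprime; by CRT there is a unique solution modulo M = 7 · 13 · 8 = 728.
Solve pairwise, accumulating the modulus:
  Start with x ≡ 0 (mod 7).
  Combine with x ≡ 5 (mod 13): since gcd(7, 13) = 1, we get a unique residue mod 91.
    Write x = 0 + 7·t and substitute into x ≡ 5 (mod 13): 7·t ≡ 5 − 0 = 5 (mod 13).
    The inverse of 7 mod 13 is 2 (since 7·2 = 14 = 1·13 + 1), so t ≡ 2·5 = 10 ≡ 10 (mod 13).
    Then x = 0 + 7·10 = 70, valid modulo lcm(7, 13) = 91: x ≡ 70 (mod 91).
  Combine with x ≡ 4 (mod 8): since gcd(91, 8) = 1, we get a unique residue mod 728.
    Write x = 70 + 91·t and substitute into x ≡ 4 (mod 8): 91·t ≡ 4 − 70 = -66 (mod 8).
    Reduce coefficients mod 8: 3·t ≡ 6 (mod 8).
    The inverse of 3 mod 8 is 3 (since 3·3 = 9 = 1·8 + 1), so t ≡ 3·6 = 18 ≡ 2 (mod 8).
    Then x = 70 + 91·2 = 252, valid modulo lcm(91, 8) = 728: x ≡ 252 (mod 728).
Verify: 252 mod 7 = 0 ✓, 252 mod 13 = 5 ✓, 252 mod 8 = 4 ✓.

x ≡ 252 (mod 728).


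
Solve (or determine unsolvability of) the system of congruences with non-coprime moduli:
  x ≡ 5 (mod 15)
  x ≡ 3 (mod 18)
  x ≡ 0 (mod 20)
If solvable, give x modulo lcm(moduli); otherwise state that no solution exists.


Moduli 15, 18, 20 are not pairwise coprime, so CRT works modulo lcm(m_i) when all pairwise compatibility conditions hold.
Pairwise compatibility: gcd(m_i, m_j) must divide a_i - a_j for every pair.
Merge one congruence at a time:
  Start: x ≡ 5 (mod 15).
  Combine with x ≡ 3 (mod 18): gcd(15, 18) = 3, and 3 - 5 = -2 is NOT divisible by 3.
    ⇒ system is inconsistent (no integer solution).

No solution (the system is inconsistent).


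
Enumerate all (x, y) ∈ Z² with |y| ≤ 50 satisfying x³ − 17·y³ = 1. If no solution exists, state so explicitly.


The equation is x³ - 17y³ = 1. For fixed y, x³ = 17·y³ + 1, so a solution requires the RHS to be a perfect cube.
Strategy: iterate y from -50 to 50, compute RHS = 17·y³ + 1, and check whether it is a (positive or negative) perfect cube.
Check small values of y:
  y = 0: RHS = 1 = (1)³ ⇒ x = 1 works.
  y = 1: RHS = 18 is not a perfect cube.
  y = -1: RHS = -16 is not a perfect cube.
  y = 2: RHS = 137 is not a perfect cube.
  y = -2: RHS = -135 is not a perfect cube.
  y = 3: RHS = 460 is not a perfect cube.
  y = -3: RHS = -458 is not a perfect cube.
Continuing, at y = 7: RHS = 5832 = (18)³ ⇒ x = 18 works.
Searching the remaining y in |y| ≤ 50 finds no further solutions.
Collected solutions: (1, 0), (18, 7).

Solutions (with |y| ≤ 50): (1, 0), (18, 7).


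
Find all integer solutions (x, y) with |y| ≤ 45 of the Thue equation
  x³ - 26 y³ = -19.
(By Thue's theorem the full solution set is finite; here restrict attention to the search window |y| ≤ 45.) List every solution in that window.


The equation is x³ - 26y³ = -19. For fixed y, x³ = 26·y³ − 19, so a solution requires the RHS to be a perfect cube.
Strategy: iterate y from -45 to 45, compute RHS = 26·y³ − 19, and check whether it is a (positive or negative) perfect cube.
Check small values of y:
  y = 0: RHS = -19 is not a perfect cube.
  y = 1: RHS = 7 is not a perfect cube.
  y = -1: RHS = -45 is not a perfect cube.
  y = 2: RHS = 189 is not a perfect cube.
  y = -2: RHS = -227 is not a perfect cube.
  y = 3: RHS = 683 is not a perfect cube.
  y = -3: RHS = -721 is not a perfect cube.
Continuing the search up to |y| = 45 finds no solutions either.
No (x, y) in the scanned range satisfies the equation.

No integer solutions with |y| ≤ 45.


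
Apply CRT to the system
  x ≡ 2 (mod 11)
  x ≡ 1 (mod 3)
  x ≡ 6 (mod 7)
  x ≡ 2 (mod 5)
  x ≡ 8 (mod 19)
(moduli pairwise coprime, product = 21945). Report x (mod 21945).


Product of moduli M = 11 · 3 · 7 · 5 · 19 = 21945.
Merge one congruence at a time:
  Start: x ≡ 2 (mod 11).
  Combine with x ≡ 1 (mod 3); new modulus lcm = 33.
    Write x = 2 + 11·t and substitute into x ≡ 1 (mod 3): 11·t ≡ 1 − 2 = -1 (mod 3).
    Reduce coefficients mod 3: 2·t ≡ 2 (mod 3).
    The inverse of 2 mod 3 is 2 (since 2·2 = 4 = 1·3 + 1), so t ≡ 2·2 = 4 ≡ 1 (mod 3).
    Then x = 2 + 11·1 = 13, valid modulo lcm(11, 3) = 33: x ≡ 13 (mod 33).
  Combine with x ≡ 6 (mod 7); new modulus lcm = 231.
    Write x = 13 + 33·t and substitute into x ≡ 6 (mod 7): 33·t ≡ 6 − 13 = -7 (mod 7).
    Reduce coefficients mod 7: 5·t ≡ 0 (mod 7).
    The inverse of 5 mod 7 is 3 (since 5·3 = 15 = 2·7 + 1), so t ≡ 3·0 = 0 ≡ 0 (mod 7).
    Then x = 13 + 33·0 = 13, valid modulo lcm(33, 7) = 231: x ≡ 13 (mod 231).
  Combine with x ≡ 2 (mod 5); new modulus lcm = 1155.
    Write x = 13 + 231·t and substitute into x ≡ 2 (mod 5): 231·t ≡ 2 − 13 = -11 (mod 5).
    Reduce coefficients mod 5: 1·t ≡ 4 (mod 5).
    So t ≡ 4 (mod 5).
    Then x = 13 + 231·4 = 937, valid modulo lcm(231, 5) = 1155: x ≡ 937 (mod 1155).
  Combine with x ≡ 8 (mod 19); new modulus lcm = 21945.
    Write x = 937 + 1155·t and substitute into x ≡ 8 (mod 19): 1155·t ≡ 8 − 937 = -929 (mod 19).
    Reduce coefficients mod 19: 15·t ≡ 2 (mod 19).
    The inverse of 15 mod 19 is 14 (since 15·14 = 210 = 11·19 + 1), so t ≡ 14·2 = 28 ≡ 9 (mod 19).
    Then x = 937 + 1155·9 = 11332, valid modulo lcm(1155, 19) = 21945: x ≡ 11332 (mod 21945).
Verify against each original: 11332 mod 11 = 2, 11332 mod 3 = 1, 11332 mod 7 = 6, 11332 mod 5 = 2, 11332 mod 19 = 8.

x ≡ 11332 (mod 21945).


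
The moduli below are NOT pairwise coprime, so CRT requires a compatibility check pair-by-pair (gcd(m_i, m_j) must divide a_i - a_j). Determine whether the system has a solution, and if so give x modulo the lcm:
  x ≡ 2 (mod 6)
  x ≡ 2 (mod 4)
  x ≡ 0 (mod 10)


Moduli 6, 4, 10 are not pairwise coprime, so CRT works modulo lcm(m_i) when all pairwise compatibility conditions hold.
Pairwise compatibility: gcd(m_i, m_j) must divide a_i - a_j for every pair.
Merge one congruence at a time:
  Start: x ≡ 2 (mod 6).
  Combine with x ≡ 2 (mod 4): gcd(6, 4) = 2; 2 - 2 = 0, which IS divisible by 2, so compatible.
    Write x = 2 + 6·t and substitute into x ≡ 2 (mod 4): 6·t ≡ 2 − 2 = 0 (mod 4).
    Divide the congruence (and modulus) by g = 2: 3·t ≡ 0 (mod 2).
    Reduce coefficients mod 2: 1·t ≡ 0 (mod 2).
    So t ≡ 0 (mod 2).
    Then x = 2 + 6·0 = 2, valid modulo lcm(6, 4) = 12: x ≡ 2 (mod 12).
  Combine with x ≡ 0 (mod 10): gcd(12, 10) = 2; 0 - 2 = -2, which IS divisible by 2, so compatible.
    Write x = 2 + 12·t and substitute into x ≡ 0 (mod 10): 12·t ≡ 0 − 2 = -2 (mod 10).
    Divide the congruence (and modulus) by g = 2: 6·t ≡ -1 (mod 5).
    Reduce coefficients mod 5: 1·t ≡ 4 (mod 5).
    So t ≡ 4 (mod 5).
    Then x = 2 + 12·4 = 50, valid modulo lcm(12, 10) = 60: x ≡ 50 (mod 60).
Verify: 50 mod 6 = 2, 50 mod 4 = 2, 50 mod 10 = 0.

x ≡ 50 (mod 60).


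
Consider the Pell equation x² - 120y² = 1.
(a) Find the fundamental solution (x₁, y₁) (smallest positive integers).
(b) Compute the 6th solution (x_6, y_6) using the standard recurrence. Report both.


Step 1: Find the fundamental solution (x₁, y₁) of x² - 120y² = 1.
  Expand √120 as a continued fraction. a₀ = ⌊√120⌋ = 10; iterate m_{k+1} = d_k·a_k − m_k, d_{k+1} = (120 − m_{k+1}²)/d_k, a_{k+1} = ⌊(a₀ + m_{k+1})/d_{k+1}⌋ (starting m₀ = 0, d₀ = 1), with convergents p_k = a_k·p_{k-1} + p_{k-2}, q_k = a_k·q_{k-1} + q_{k-2} (p₋₁ = 1, q₋₁ = 0):
  k = 0: a₀ = 10; p₀/q₀ = 10/1; p₀² − 120·q₀² = 100 − 120 = -20.
  k = 1: m = 10, d = 20, a = ⌊(10 + 10)/20⌋ = 1; p/q = (1·10 + 1)/(1·1 + 0) = 11/1; p² − 120·q² = 121 − 120 = 1.
  The first convergent with p² − 120·q² = 1 gives the fundamental solution (x₁, y₁) = (11, 1).
Step 2: Apply the recurrence (x_{n+1}, y_{n+1}) = (x₁x_n + 120y₁y_n, x₁y_n + y₁x_n) repeatedly.
  From (x_1, y_1) = (11, 1): x_2 = 11·11 + 120·1·1 = 241; y_2 = 11·1 + 1·11 = 22.
  From (x_2, y_2) = (241, 22): x_3 = 11·241 + 120·1·22 = 5291; y_3 = 11·22 + 1·241 = 483.
  From (x_3, y_3) = (5291, 483): x_4 = 11·5291 + 120·1·483 = 116161; y_4 = 11·483 + 1·5291 = 10604.
  From (x_4, y_4) = (116161, 10604): x_5 = 11·116161 + 120·1·10604 = 2550251; y_5 = 11·10604 + 1·116161 = 232805.
  From (x_5, y_5) = (2550251, 232805): x_6 = 11·2550251 + 120·1·232805 = 55989361; y_6 = 11·232805 + 1·2550251 = 5111106.
Step 3: Verify x_6² - 120·y_6² = 3134808545188321 - 3134808545188320 = 1 (should be 1). ✓

(x_1, y_1) = (11, 1); (x_6, y_6) = (55989361, 5111106).


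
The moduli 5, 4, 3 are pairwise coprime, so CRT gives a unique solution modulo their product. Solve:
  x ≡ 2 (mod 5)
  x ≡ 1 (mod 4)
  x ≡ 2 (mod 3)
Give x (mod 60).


Moduli 5, 4, 3 are pairwise coprime; by CRT there is a unique solution modulo M = 5 · 4 · 3 = 60.
Solve pairwise, accumulating the modulus:
  Start with x ≡ 2 (mod 5).
  Combine with x ≡ 1 (mod 4): since gcd(5, 4) = 1, we get a unique residue mod 20.
    Write x = 2 + 5·t and substitute into x ≡ 1 (mod 4): 5·t ≡ 1 − 2 = -1 (mod 4).
    Reduce coefficients mod 4: 1·t ≡ 3 (mod 4).
    So t ≡ 3 (mod 4).
    Then x = 2 + 5·3 = 17, valid modulo lcm(5, 4) = 20: x ≡ 17 (mod 20).
  Combine with x ≡ 2 (mod 3): since gcd(20, 3) = 1, we get a unique residue mod 60.
    Write x = 17 + 20·t and substitute into x ≡ 2 (mod 3): 20·t ≡ 2 − 17 = -15 (mod 3).
    Reduce coefficients mod 3: 2·t ≡ 0 (mod 3).
    The inverse of 2 mod 3 is 2 (since 2·2 = 4 = 1·3 + 1), so t ≡ 2·0 = 0 ≡ 0 (mod 3).
    Then x = 17 + 20·0 = 17, valid modulo lcm(20, 3) = 60: x ≡ 17 (mod 60).
Verify: 17 mod 5 = 2 ✓, 17 mod 4 = 1 ✓, 17 mod 3 = 2 ✓.

x ≡ 17 (mod 60).


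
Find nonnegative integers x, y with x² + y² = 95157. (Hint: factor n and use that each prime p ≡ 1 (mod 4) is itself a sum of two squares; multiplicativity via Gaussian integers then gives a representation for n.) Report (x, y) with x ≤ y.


Step 1: Factor n = 95157 = 3^2 · 97 · 109.
Step 2: Check the mod-4 condition on each prime factor: 3 ≡ 3 (mod 4), exponent 2 (must be even); 97 ≡ 1 (mod 4), exponent 1; 109 ≡ 1 (mod 4), exponent 1.
All primes ≡ 3 (mod 4) appear to even exponent (or don't appear), so by the two-squares theorem n IS expressible as a sum of two squares.
Step 3: Build a representation. Group n = k² · m with k = 3 and m = 97 · 109 = 10573 (a product of primes ≡ 1 (mod 4)); a representation of m scales to one of n via (k·x)² + (k·y)² = k²(x² + y²). Each prime p ≡ 1 (mod 4) is itself a sum of two squares; find a² by testing p − a² for a perfect square:
  97: 97 − 1² = 96, 97 − 2² = 93, 97 − 3² = 88, 97 − 4² = 81 = 9² ⇒ 97 = 4² + 9².
  109: 109 − 1² = 108, 109 − 2² = 105, 109 − 3² = 100 = 10² ⇒ 109 = 3² + 10².
  Combine using the Brahmagupta–Fibonacci identity (a² + b²)(c² + d²) = (ac − bd)² + (ad + bc)² = (ac + bd)² + (ad − bc)²:
  97 · 109 = 10573: from (4² + 9²)(3² + 10²), take (4·3 − 9·10, 4·10 + 9·3) = (12 − 90, 40 + 27) = (-78, 67); dropping signs (only squares matter) gives (78, 67); check 78² + 67² = 6084 + 4489 = 10573 ✓.
  Scale by k = 3: (3·78, 3·67) = (234, 201).
Step 4: Order so x ≤ y and verify: 201² + 234² = 40401 + 54756 = 95157 = n. ✓

n = 95157 = 201² + 234² (one valid representation with x ≤ y).


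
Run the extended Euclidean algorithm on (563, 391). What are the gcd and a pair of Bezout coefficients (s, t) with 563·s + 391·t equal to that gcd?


Euclidean algorithm on (563, 391) — divide until remainder is 0:
  563 = 1 · 391 + 172
  391 = 2 · 172 + 47
  172 = 3 · 47 + 31
  47 = 1 · 31 + 16
  31 = 1 · 16 + 15
  16 = 1 · 15 + 1
  15 = 15 · 1 + 0
gcd(563, 391) = 1.
Track Bezout coefficients alongside the remainders: start with r₀ = 563 = a·1 + b·0 (s = 1, t = 0) and r₁ = 391 = a·0 + b·1 (s = 0, t = 1); each new remainder r_{k+1} = r_{k-1} − q_k·r_k inherits s_{k+1} = s_{k-1} − q_k·s_k, t_{k+1} = t_{k-1} − q_k·t_k, so r_k = a·s_k + b·t_k at every step:
  q = 1: r = 172, s = 1 − 1·0 = 1, t = 0 − 1·1 = -1  (check: 563·1 + 391·(-1) = 172)
  q = 2: r = 47, s = 0 − 2·1 = -2, t = 1 − 2·(-1) = 3  (check: 563·(-2) + 391·3 = 47)
  q = 3: r = 31, s = 1 − 3·(-2) = 7, t = -1 − 3·3 = -10  (check: 563·7 + 391·(-10) = 31)
  q = 1: r = 16, s = -2 − 1·7 = -9, t = 3 − 1·(-10) = 13  (check: 563·(-9) + 391·13 = 16)
  q = 1: r = 15, s = 7 − 1·(-9) = 16, t = -10 − 1·13 = -23  (check: 563·16 + 391·(-23) = 15)
  q = 1: r = 1, s = -9 − 1·16 = -25, t = 13 − 1·(-23) = 36  (check: 563·(-25) + 391·36 = 1)
The row with r = 1 (the gcd) gives the Bezout coefficients s = -25, t = 36.
Result: 563 · (-25) + 391 · (36) = 1.

gcd(563, 391) = 1; s = -25, t = 36 (check: 563·(-25) + 391·36 = 1).


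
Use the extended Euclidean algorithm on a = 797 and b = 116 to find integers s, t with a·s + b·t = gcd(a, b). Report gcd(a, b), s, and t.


Euclidean algorithm on (797, 116) — divide until remainder is 0:
  797 = 6 · 116 + 101
  116 = 1 · 101 + 15
  101 = 6 · 15 + 11
  15 = 1 · 11 + 4
  11 = 2 · 4 + 3
  4 = 1 · 3 + 1
  3 = 3 · 1 + 0
gcd(797, 116) = 1.
Track Bezout coefficients alongside the remainders: start with r₀ = 797 = a·1 + b·0 (s = 1, t = 0) and r₁ = 116 = a·0 + b·1 (s = 0, t = 1); each new remainder r_{k+1} = r_{k-1} − q_k·r_k inherits s_{k+1} = s_{k-1} − q_k·s_k, t_{k+1} = t_{k-1} − q_k·t_k, so r_k = a·s_k + b·t_k at every step:
  q = 6: r = 101, s = 1 − 6·0 = 1, t = 0 − 6·1 = -6  (check: 797·1 + 116·(-6) = 101)
  q = 1: r = 15, s = 0 − 1·1 = -1, t = 1 − 1·(-6) = 7  (check: 797·(-1) + 116·7 = 15)
  q = 6: r = 11, s = 1 − 6·(-1) = 7, t = -6 − 6·7 = -48  (check: 797·7 + 116·(-48) = 11)
  q = 1: r = 4, s = -1 − 1·7 = -8, t = 7 − 1·(-48) = 55  (check: 797·(-8) + 116·55 = 4)
  q = 2: r = 3, s = 7 − 2·(-8) = 23, t = -48 − 2·55 = -158  (check: 797·23 + 116·(-158) = 3)
  q = 1: r = 1, s = -8 − 1·23 = -31, t = 55 − 1·(-158) = 213  (check: 797·(-31) + 116·213 = 1)
The row with r = 1 (the gcd) gives the Bezout coefficients s = -31, t = 213.
Result: 797 · (-31) + 116 · (213) = 1.

gcd(797, 116) = 1; s = -31, t = 213 (check: 797·(-31) + 116·213 = 1).


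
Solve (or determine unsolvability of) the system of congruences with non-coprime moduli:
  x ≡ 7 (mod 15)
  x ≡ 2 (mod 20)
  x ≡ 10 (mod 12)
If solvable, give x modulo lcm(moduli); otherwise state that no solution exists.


Moduli 15, 20, 12 are not pairwise coprime, so CRT works modulo lcm(m_i) when all pairwise compatibility conditions hold.
Pairwise compatibility: gcd(m_i, m_j) must divide a_i - a_j for every pair.
Merge one congruence at a time:
  Start: x ≡ 7 (mod 15).
  Combine with x ≡ 2 (mod 20): gcd(15, 20) = 5; 2 - 7 = -5, which IS divisible by 5, so compatible.
    Write x = 7 + 15·t and substitute into x ≡ 2 (mod 20): 15·t ≡ 2 − 7 = -5 (mod 20).
    Divide the congruence (and modulus) by g = 5: 3·t ≡ -1 (mod 4).
    Reduce coefficients mod 4: 3·t ≡ 3 (mod 4).
    The inverse of 3 mod 4 is 3 (since 3·3 = 9 = 2·4 + 1), so t ≡ 3·3 = 9 ≡ 1 (mod 4).
    Then x = 7 + 15·1 = 22, valid modulo lcm(15, 20) = 60: x ≡ 22 (mod 60).
  Combine with x ≡ 10 (mod 12): gcd(60, 12) = 12; 10 - 22 = -12, which IS divisible by 12, so compatible.
    Write x = 22 + 60·t and substitute into x ≡ 10 (mod 12): 60·t ≡ 10 − 22 = -12 (mod 12).
    Divide the congruence (and modulus) by g = 12: 5·t ≡ -1 (mod 1).
    Modulo 1 every t works; take t = 0.
    Then x = 22 + 60·0 = 22, valid modulo lcm(60, 12) = 60: x ≡ 22 (mod 60).
Verify: 22 mod 15 = 7, 22 mod 20 = 2, 22 mod 12 = 10.

x ≡ 22 (mod 60).


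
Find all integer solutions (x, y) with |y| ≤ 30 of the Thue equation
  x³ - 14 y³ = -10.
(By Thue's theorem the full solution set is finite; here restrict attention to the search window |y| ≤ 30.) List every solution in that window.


The equation is x³ - 14y³ = -10. For fixed y, x³ = 14·y³ − 10, so a solution requires the RHS to be a perfect cube.
Strategy: iterate y from -30 to 30, compute RHS = 14·y³ − 10, and check whether it is a (positive or negative) perfect cube.
Check small values of y:
  y = 0: RHS = -10 is not a perfect cube.
  y = 1: RHS = 4 is not a perfect cube.
  y = -1: RHS = -24 is not a perfect cube.
  y = 2: RHS = 102 is not a perfect cube.
  y = -2: RHS = -122 is not a perfect cube.
  y = 3: RHS = 368 is not a perfect cube.
  y = -3: RHS = -388 is not a perfect cube.
Continuing the search up to |y| = 30 finds no solutions either.
No (x, y) in the scanned range satisfies the equation.

No integer solutions with |y| ≤ 30.


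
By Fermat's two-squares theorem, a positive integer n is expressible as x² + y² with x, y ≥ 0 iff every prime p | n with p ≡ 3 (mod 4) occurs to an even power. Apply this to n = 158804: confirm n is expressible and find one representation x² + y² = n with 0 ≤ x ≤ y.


Step 1: Factor n = 158804 = 2^2 · 29 · 37^2.
Step 2: Check the mod-4 condition on each prime factor: 2 = 2 (special); 29 ≡ 1 (mod 4), exponent 1; 37 ≡ 1 (mod 4), exponent 2.
All primes ≡ 3 (mod 4) appear to even exponent (or don't appear), so by the two-squares theorem n IS expressible as a sum of two squares.
Step 3: Build a representation. Group n = k² · m with k = 2 and m = 29 · 37 · 37 = 39701 (a product of primes ≡ 1 (mod 4)); a representation of m scales to one of n via (k·x)² + (k·y)² = k²(x² + y²). Each prime p ≡ 1 (mod 4) is itself a sum of two squares; find a² by testing p − a² for a perfect square:
  29: 29 − 1² = 28, 29 − 2² = 25 = 5² ⇒ 29 = 2² + 5².
  37: 37 − 1² = 36 = 6² ⇒ 37 = 1² + 6².
  Combine using the Brahmagupta–Fibonacci identity (a² + b²)(c² + d²) = (ac − bd)² + (ad + bc)² = (ac + bd)² + (ad − bc)²:
  29 · 37 = 1073: from (2² + 5²)(1² + 6²), take (2·1 − 5·6, 2·6 + 5·1) = (2 − 30, 12 + 5) = (-28, 17); dropping signs (only squares matter) gives (28, 17); check 28² + 17² = 784 + 289 = 1073 ✓.
  1073 · 37 = 39701: from (28² + 17²)(1² + 6²), take (28·1 − 17·6, 28·6 + 17·1) = (28 − 102, 168 + 17) = (-74, 185); dropping signs (only squares matter) gives (74, 185); check 74² + 185² = 5476 + 34225 = 39701 ✓.
  Scale by k = 2: (2·74, 2·185) = (148, 370).
Step 4: Order so x ≤ y and verify: 148² + 370² = 21904 + 136900 = 158804 = n. ✓

n = 158804 = 148² + 370² (one valid representation with x ≤ y).
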